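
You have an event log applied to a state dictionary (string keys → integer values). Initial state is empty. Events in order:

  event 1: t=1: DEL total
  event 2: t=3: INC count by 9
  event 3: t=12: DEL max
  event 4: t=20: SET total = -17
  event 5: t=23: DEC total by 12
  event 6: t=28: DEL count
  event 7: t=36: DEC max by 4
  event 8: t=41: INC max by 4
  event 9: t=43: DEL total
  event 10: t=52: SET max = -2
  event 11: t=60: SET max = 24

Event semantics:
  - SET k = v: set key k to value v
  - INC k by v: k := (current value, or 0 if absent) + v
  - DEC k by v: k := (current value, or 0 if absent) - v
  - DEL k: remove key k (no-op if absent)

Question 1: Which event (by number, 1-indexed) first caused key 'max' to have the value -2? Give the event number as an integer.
Looking for first event where max becomes -2:
  event 7: max = -4
  event 8: max = 0
  event 9: max = 0
  event 10: max 0 -> -2  <-- first match

Answer: 10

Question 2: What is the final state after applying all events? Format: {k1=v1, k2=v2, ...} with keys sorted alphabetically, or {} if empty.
Answer: {max=24}

Derivation:
  after event 1 (t=1: DEL total): {}
  after event 2 (t=3: INC count by 9): {count=9}
  after event 3 (t=12: DEL max): {count=9}
  after event 4 (t=20: SET total = -17): {count=9, total=-17}
  after event 5 (t=23: DEC total by 12): {count=9, total=-29}
  after event 6 (t=28: DEL count): {total=-29}
  after event 7 (t=36: DEC max by 4): {max=-4, total=-29}
  after event 8 (t=41: INC max by 4): {max=0, total=-29}
  after event 9 (t=43: DEL total): {max=0}
  after event 10 (t=52: SET max = -2): {max=-2}
  after event 11 (t=60: SET max = 24): {max=24}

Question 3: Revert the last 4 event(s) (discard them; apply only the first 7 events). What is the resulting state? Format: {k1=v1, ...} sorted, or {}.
Keep first 7 events (discard last 4):
  after event 1 (t=1: DEL total): {}
  after event 2 (t=3: INC count by 9): {count=9}
  after event 3 (t=12: DEL max): {count=9}
  after event 4 (t=20: SET total = -17): {count=9, total=-17}
  after event 5 (t=23: DEC total by 12): {count=9, total=-29}
  after event 6 (t=28: DEL count): {total=-29}
  after event 7 (t=36: DEC max by 4): {max=-4, total=-29}

Answer: {max=-4, total=-29}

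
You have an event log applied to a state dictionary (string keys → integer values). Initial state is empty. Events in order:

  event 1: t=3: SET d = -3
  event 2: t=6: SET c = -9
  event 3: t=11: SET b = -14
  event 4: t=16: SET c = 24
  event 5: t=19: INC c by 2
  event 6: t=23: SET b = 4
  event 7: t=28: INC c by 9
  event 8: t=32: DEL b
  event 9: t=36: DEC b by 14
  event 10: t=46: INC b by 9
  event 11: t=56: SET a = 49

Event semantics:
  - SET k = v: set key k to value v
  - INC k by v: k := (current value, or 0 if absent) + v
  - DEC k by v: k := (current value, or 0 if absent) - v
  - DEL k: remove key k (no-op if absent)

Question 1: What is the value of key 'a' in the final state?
Track key 'a' through all 11 events:
  event 1 (t=3: SET d = -3): a unchanged
  event 2 (t=6: SET c = -9): a unchanged
  event 3 (t=11: SET b = -14): a unchanged
  event 4 (t=16: SET c = 24): a unchanged
  event 5 (t=19: INC c by 2): a unchanged
  event 6 (t=23: SET b = 4): a unchanged
  event 7 (t=28: INC c by 9): a unchanged
  event 8 (t=32: DEL b): a unchanged
  event 9 (t=36: DEC b by 14): a unchanged
  event 10 (t=46: INC b by 9): a unchanged
  event 11 (t=56: SET a = 49): a (absent) -> 49
Final: a = 49

Answer: 49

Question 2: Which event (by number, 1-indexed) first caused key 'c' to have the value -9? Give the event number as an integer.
Answer: 2

Derivation:
Looking for first event where c becomes -9:
  event 2: c (absent) -> -9  <-- first match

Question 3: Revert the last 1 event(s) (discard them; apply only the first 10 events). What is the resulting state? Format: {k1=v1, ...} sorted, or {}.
Keep first 10 events (discard last 1):
  after event 1 (t=3: SET d = -3): {d=-3}
  after event 2 (t=6: SET c = -9): {c=-9, d=-3}
  after event 3 (t=11: SET b = -14): {b=-14, c=-9, d=-3}
  after event 4 (t=16: SET c = 24): {b=-14, c=24, d=-3}
  after event 5 (t=19: INC c by 2): {b=-14, c=26, d=-3}
  after event 6 (t=23: SET b = 4): {b=4, c=26, d=-3}
  after event 7 (t=28: INC c by 9): {b=4, c=35, d=-3}
  after event 8 (t=32: DEL b): {c=35, d=-3}
  after event 9 (t=36: DEC b by 14): {b=-14, c=35, d=-3}
  after event 10 (t=46: INC b by 9): {b=-5, c=35, d=-3}

Answer: {b=-5, c=35, d=-3}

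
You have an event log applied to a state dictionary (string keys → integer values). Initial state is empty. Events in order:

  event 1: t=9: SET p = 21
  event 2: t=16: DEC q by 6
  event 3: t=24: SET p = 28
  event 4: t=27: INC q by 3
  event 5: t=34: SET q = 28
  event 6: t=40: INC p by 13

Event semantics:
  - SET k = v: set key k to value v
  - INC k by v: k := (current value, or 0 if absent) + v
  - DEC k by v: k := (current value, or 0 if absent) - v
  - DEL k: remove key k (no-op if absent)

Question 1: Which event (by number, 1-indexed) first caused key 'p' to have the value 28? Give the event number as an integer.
Looking for first event where p becomes 28:
  event 1: p = 21
  event 2: p = 21
  event 3: p 21 -> 28  <-- first match

Answer: 3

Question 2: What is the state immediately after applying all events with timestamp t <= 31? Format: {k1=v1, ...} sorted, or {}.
Answer: {p=28, q=-3}

Derivation:
Apply events with t <= 31 (4 events):
  after event 1 (t=9: SET p = 21): {p=21}
  after event 2 (t=16: DEC q by 6): {p=21, q=-6}
  after event 3 (t=24: SET p = 28): {p=28, q=-6}
  after event 4 (t=27: INC q by 3): {p=28, q=-3}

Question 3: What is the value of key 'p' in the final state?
Track key 'p' through all 6 events:
  event 1 (t=9: SET p = 21): p (absent) -> 21
  event 2 (t=16: DEC q by 6): p unchanged
  event 3 (t=24: SET p = 28): p 21 -> 28
  event 4 (t=27: INC q by 3): p unchanged
  event 5 (t=34: SET q = 28): p unchanged
  event 6 (t=40: INC p by 13): p 28 -> 41
Final: p = 41

Answer: 41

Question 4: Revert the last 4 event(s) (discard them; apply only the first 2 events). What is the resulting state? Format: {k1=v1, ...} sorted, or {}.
Keep first 2 events (discard last 4):
  after event 1 (t=9: SET p = 21): {p=21}
  after event 2 (t=16: DEC q by 6): {p=21, q=-6}

Answer: {p=21, q=-6}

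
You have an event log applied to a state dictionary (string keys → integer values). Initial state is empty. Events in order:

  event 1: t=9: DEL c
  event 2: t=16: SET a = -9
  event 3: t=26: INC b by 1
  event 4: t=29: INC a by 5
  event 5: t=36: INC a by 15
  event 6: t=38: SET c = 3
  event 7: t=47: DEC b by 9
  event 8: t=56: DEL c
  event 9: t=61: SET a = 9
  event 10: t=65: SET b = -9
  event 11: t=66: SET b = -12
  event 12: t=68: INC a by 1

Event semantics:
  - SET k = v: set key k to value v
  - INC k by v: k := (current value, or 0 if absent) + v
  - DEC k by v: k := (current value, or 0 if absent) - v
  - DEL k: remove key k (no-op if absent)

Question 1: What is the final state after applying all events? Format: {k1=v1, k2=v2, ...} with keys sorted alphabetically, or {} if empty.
Answer: {a=10, b=-12}

Derivation:
  after event 1 (t=9: DEL c): {}
  after event 2 (t=16: SET a = -9): {a=-9}
  after event 3 (t=26: INC b by 1): {a=-9, b=1}
  after event 4 (t=29: INC a by 5): {a=-4, b=1}
  after event 5 (t=36: INC a by 15): {a=11, b=1}
  after event 6 (t=38: SET c = 3): {a=11, b=1, c=3}
  after event 7 (t=47: DEC b by 9): {a=11, b=-8, c=3}
  after event 8 (t=56: DEL c): {a=11, b=-8}
  after event 9 (t=61: SET a = 9): {a=9, b=-8}
  after event 10 (t=65: SET b = -9): {a=9, b=-9}
  after event 11 (t=66: SET b = -12): {a=9, b=-12}
  after event 12 (t=68: INC a by 1): {a=10, b=-12}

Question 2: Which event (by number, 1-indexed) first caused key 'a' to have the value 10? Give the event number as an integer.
Looking for first event where a becomes 10:
  event 2: a = -9
  event 3: a = -9
  event 4: a = -4
  event 5: a = 11
  event 6: a = 11
  event 7: a = 11
  event 8: a = 11
  event 9: a = 9
  event 10: a = 9
  event 11: a = 9
  event 12: a 9 -> 10  <-- first match

Answer: 12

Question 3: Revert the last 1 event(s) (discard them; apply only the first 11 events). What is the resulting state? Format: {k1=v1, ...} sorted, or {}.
Keep first 11 events (discard last 1):
  after event 1 (t=9: DEL c): {}
  after event 2 (t=16: SET a = -9): {a=-9}
  after event 3 (t=26: INC b by 1): {a=-9, b=1}
  after event 4 (t=29: INC a by 5): {a=-4, b=1}
  after event 5 (t=36: INC a by 15): {a=11, b=1}
  after event 6 (t=38: SET c = 3): {a=11, b=1, c=3}
  after event 7 (t=47: DEC b by 9): {a=11, b=-8, c=3}
  after event 8 (t=56: DEL c): {a=11, b=-8}
  after event 9 (t=61: SET a = 9): {a=9, b=-8}
  after event 10 (t=65: SET b = -9): {a=9, b=-9}
  after event 11 (t=66: SET b = -12): {a=9, b=-12}

Answer: {a=9, b=-12}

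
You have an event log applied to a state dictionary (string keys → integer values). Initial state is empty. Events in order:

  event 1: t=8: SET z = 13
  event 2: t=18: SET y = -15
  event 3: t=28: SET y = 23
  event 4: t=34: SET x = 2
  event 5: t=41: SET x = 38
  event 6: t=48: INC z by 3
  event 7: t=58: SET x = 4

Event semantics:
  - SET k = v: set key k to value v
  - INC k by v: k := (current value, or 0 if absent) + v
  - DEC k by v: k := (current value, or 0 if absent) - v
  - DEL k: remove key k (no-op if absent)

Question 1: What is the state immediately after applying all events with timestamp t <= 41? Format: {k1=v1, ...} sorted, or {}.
Answer: {x=38, y=23, z=13}

Derivation:
Apply events with t <= 41 (5 events):
  after event 1 (t=8: SET z = 13): {z=13}
  after event 2 (t=18: SET y = -15): {y=-15, z=13}
  after event 3 (t=28: SET y = 23): {y=23, z=13}
  after event 4 (t=34: SET x = 2): {x=2, y=23, z=13}
  after event 5 (t=41: SET x = 38): {x=38, y=23, z=13}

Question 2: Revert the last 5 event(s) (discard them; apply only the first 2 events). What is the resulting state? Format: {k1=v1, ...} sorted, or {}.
Answer: {y=-15, z=13}

Derivation:
Keep first 2 events (discard last 5):
  after event 1 (t=8: SET z = 13): {z=13}
  after event 2 (t=18: SET y = -15): {y=-15, z=13}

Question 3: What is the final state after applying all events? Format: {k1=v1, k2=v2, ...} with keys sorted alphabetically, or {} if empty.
  after event 1 (t=8: SET z = 13): {z=13}
  after event 2 (t=18: SET y = -15): {y=-15, z=13}
  after event 3 (t=28: SET y = 23): {y=23, z=13}
  after event 4 (t=34: SET x = 2): {x=2, y=23, z=13}
  after event 5 (t=41: SET x = 38): {x=38, y=23, z=13}
  after event 6 (t=48: INC z by 3): {x=38, y=23, z=16}
  after event 7 (t=58: SET x = 4): {x=4, y=23, z=16}

Answer: {x=4, y=23, z=16}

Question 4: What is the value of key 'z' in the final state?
Track key 'z' through all 7 events:
  event 1 (t=8: SET z = 13): z (absent) -> 13
  event 2 (t=18: SET y = -15): z unchanged
  event 3 (t=28: SET y = 23): z unchanged
  event 4 (t=34: SET x = 2): z unchanged
  event 5 (t=41: SET x = 38): z unchanged
  event 6 (t=48: INC z by 3): z 13 -> 16
  event 7 (t=58: SET x = 4): z unchanged
Final: z = 16

Answer: 16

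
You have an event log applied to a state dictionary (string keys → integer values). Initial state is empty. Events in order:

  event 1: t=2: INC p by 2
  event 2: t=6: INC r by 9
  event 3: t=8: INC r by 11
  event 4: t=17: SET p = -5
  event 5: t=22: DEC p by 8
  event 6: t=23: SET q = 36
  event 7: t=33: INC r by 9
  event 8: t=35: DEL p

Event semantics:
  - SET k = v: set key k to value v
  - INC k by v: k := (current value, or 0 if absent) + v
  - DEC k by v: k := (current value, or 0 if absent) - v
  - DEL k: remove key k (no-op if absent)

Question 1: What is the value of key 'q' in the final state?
Track key 'q' through all 8 events:
  event 1 (t=2: INC p by 2): q unchanged
  event 2 (t=6: INC r by 9): q unchanged
  event 3 (t=8: INC r by 11): q unchanged
  event 4 (t=17: SET p = -5): q unchanged
  event 5 (t=22: DEC p by 8): q unchanged
  event 6 (t=23: SET q = 36): q (absent) -> 36
  event 7 (t=33: INC r by 9): q unchanged
  event 8 (t=35: DEL p): q unchanged
Final: q = 36

Answer: 36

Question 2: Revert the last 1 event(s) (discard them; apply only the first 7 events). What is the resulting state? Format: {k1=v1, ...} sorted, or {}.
Answer: {p=-13, q=36, r=29}

Derivation:
Keep first 7 events (discard last 1):
  after event 1 (t=2: INC p by 2): {p=2}
  after event 2 (t=6: INC r by 9): {p=2, r=9}
  after event 3 (t=8: INC r by 11): {p=2, r=20}
  after event 4 (t=17: SET p = -5): {p=-5, r=20}
  after event 5 (t=22: DEC p by 8): {p=-13, r=20}
  after event 6 (t=23: SET q = 36): {p=-13, q=36, r=20}
  after event 7 (t=33: INC r by 9): {p=-13, q=36, r=29}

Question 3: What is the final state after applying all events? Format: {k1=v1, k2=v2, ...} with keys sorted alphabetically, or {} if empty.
  after event 1 (t=2: INC p by 2): {p=2}
  after event 2 (t=6: INC r by 9): {p=2, r=9}
  after event 3 (t=8: INC r by 11): {p=2, r=20}
  after event 4 (t=17: SET p = -5): {p=-5, r=20}
  after event 5 (t=22: DEC p by 8): {p=-13, r=20}
  after event 6 (t=23: SET q = 36): {p=-13, q=36, r=20}
  after event 7 (t=33: INC r by 9): {p=-13, q=36, r=29}
  after event 8 (t=35: DEL p): {q=36, r=29}

Answer: {q=36, r=29}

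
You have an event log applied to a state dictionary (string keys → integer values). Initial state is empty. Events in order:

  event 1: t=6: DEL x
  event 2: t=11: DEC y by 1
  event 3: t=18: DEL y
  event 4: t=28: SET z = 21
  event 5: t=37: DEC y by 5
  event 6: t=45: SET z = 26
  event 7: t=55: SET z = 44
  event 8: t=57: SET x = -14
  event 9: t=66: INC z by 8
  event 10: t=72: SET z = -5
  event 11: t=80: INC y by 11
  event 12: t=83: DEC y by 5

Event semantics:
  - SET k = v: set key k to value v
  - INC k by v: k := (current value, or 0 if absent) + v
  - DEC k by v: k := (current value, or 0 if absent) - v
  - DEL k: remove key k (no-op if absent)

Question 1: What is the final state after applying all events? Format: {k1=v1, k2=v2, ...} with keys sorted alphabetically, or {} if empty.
  after event 1 (t=6: DEL x): {}
  after event 2 (t=11: DEC y by 1): {y=-1}
  after event 3 (t=18: DEL y): {}
  after event 4 (t=28: SET z = 21): {z=21}
  after event 5 (t=37: DEC y by 5): {y=-5, z=21}
  after event 6 (t=45: SET z = 26): {y=-5, z=26}
  after event 7 (t=55: SET z = 44): {y=-5, z=44}
  after event 8 (t=57: SET x = -14): {x=-14, y=-5, z=44}
  after event 9 (t=66: INC z by 8): {x=-14, y=-5, z=52}
  after event 10 (t=72: SET z = -5): {x=-14, y=-5, z=-5}
  after event 11 (t=80: INC y by 11): {x=-14, y=6, z=-5}
  after event 12 (t=83: DEC y by 5): {x=-14, y=1, z=-5}

Answer: {x=-14, y=1, z=-5}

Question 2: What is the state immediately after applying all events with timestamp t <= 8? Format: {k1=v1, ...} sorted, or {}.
Apply events with t <= 8 (1 events):
  after event 1 (t=6: DEL x): {}

Answer: {}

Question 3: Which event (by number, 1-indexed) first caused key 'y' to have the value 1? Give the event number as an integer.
Looking for first event where y becomes 1:
  event 2: y = -1
  event 3: y = (absent)
  event 5: y = -5
  event 6: y = -5
  event 7: y = -5
  event 8: y = -5
  event 9: y = -5
  event 10: y = -5
  event 11: y = 6
  event 12: y 6 -> 1  <-- first match

Answer: 12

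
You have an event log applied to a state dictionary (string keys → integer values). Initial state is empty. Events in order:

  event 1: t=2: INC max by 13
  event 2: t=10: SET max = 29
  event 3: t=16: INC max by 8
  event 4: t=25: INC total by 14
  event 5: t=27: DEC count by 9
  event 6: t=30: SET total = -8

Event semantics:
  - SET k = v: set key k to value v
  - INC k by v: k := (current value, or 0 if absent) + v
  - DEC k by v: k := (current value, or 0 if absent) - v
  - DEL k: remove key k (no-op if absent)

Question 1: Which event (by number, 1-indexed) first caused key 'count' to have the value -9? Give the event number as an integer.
Looking for first event where count becomes -9:
  event 5: count (absent) -> -9  <-- first match

Answer: 5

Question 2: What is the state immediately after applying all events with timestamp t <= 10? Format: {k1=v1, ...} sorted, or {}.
Answer: {max=29}

Derivation:
Apply events with t <= 10 (2 events):
  after event 1 (t=2: INC max by 13): {max=13}
  after event 2 (t=10: SET max = 29): {max=29}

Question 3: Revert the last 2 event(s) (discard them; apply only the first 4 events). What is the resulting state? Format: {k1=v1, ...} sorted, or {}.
Keep first 4 events (discard last 2):
  after event 1 (t=2: INC max by 13): {max=13}
  after event 2 (t=10: SET max = 29): {max=29}
  after event 3 (t=16: INC max by 8): {max=37}
  after event 4 (t=25: INC total by 14): {max=37, total=14}

Answer: {max=37, total=14}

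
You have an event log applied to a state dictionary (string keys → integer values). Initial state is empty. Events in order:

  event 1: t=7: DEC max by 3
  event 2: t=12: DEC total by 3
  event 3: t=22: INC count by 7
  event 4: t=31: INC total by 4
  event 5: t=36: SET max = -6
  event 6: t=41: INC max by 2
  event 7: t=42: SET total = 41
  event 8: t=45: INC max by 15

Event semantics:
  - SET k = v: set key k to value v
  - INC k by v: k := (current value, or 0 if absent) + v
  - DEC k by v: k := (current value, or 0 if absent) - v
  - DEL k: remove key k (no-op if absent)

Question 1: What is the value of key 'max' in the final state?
Track key 'max' through all 8 events:
  event 1 (t=7: DEC max by 3): max (absent) -> -3
  event 2 (t=12: DEC total by 3): max unchanged
  event 3 (t=22: INC count by 7): max unchanged
  event 4 (t=31: INC total by 4): max unchanged
  event 5 (t=36: SET max = -6): max -3 -> -6
  event 6 (t=41: INC max by 2): max -6 -> -4
  event 7 (t=42: SET total = 41): max unchanged
  event 8 (t=45: INC max by 15): max -4 -> 11
Final: max = 11

Answer: 11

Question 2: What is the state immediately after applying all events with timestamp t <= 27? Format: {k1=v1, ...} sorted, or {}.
Answer: {count=7, max=-3, total=-3}

Derivation:
Apply events with t <= 27 (3 events):
  after event 1 (t=7: DEC max by 3): {max=-3}
  after event 2 (t=12: DEC total by 3): {max=-3, total=-3}
  after event 3 (t=22: INC count by 7): {count=7, max=-3, total=-3}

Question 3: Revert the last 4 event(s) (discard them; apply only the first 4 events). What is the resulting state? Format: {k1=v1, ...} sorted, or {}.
Keep first 4 events (discard last 4):
  after event 1 (t=7: DEC max by 3): {max=-3}
  after event 2 (t=12: DEC total by 3): {max=-3, total=-3}
  after event 3 (t=22: INC count by 7): {count=7, max=-3, total=-3}
  after event 4 (t=31: INC total by 4): {count=7, max=-3, total=1}

Answer: {count=7, max=-3, total=1}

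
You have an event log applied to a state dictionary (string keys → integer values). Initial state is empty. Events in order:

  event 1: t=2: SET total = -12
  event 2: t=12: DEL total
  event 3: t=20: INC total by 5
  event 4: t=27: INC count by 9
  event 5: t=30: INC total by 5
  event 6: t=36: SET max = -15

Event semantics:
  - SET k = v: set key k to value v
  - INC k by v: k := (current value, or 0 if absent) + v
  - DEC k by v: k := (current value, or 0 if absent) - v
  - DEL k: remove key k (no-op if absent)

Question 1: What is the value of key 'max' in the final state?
Answer: -15

Derivation:
Track key 'max' through all 6 events:
  event 1 (t=2: SET total = -12): max unchanged
  event 2 (t=12: DEL total): max unchanged
  event 3 (t=20: INC total by 5): max unchanged
  event 4 (t=27: INC count by 9): max unchanged
  event 5 (t=30: INC total by 5): max unchanged
  event 6 (t=36: SET max = -15): max (absent) -> -15
Final: max = -15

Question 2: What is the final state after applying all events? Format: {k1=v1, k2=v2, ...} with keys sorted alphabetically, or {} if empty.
  after event 1 (t=2: SET total = -12): {total=-12}
  after event 2 (t=12: DEL total): {}
  after event 3 (t=20: INC total by 5): {total=5}
  after event 4 (t=27: INC count by 9): {count=9, total=5}
  after event 5 (t=30: INC total by 5): {count=9, total=10}
  after event 6 (t=36: SET max = -15): {count=9, max=-15, total=10}

Answer: {count=9, max=-15, total=10}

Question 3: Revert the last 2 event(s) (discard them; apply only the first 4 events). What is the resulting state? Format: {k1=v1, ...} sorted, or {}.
Answer: {count=9, total=5}

Derivation:
Keep first 4 events (discard last 2):
  after event 1 (t=2: SET total = -12): {total=-12}
  after event 2 (t=12: DEL total): {}
  after event 3 (t=20: INC total by 5): {total=5}
  after event 4 (t=27: INC count by 9): {count=9, total=5}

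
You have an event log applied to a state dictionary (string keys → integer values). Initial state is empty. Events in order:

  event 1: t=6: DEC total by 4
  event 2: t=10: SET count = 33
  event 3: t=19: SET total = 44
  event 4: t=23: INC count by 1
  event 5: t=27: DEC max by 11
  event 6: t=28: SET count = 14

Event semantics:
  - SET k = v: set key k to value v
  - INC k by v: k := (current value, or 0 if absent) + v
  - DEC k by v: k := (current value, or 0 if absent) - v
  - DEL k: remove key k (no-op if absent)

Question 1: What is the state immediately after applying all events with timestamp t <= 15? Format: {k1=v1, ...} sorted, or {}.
Answer: {count=33, total=-4}

Derivation:
Apply events with t <= 15 (2 events):
  after event 1 (t=6: DEC total by 4): {total=-4}
  after event 2 (t=10: SET count = 33): {count=33, total=-4}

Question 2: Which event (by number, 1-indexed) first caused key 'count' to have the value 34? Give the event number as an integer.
Looking for first event where count becomes 34:
  event 2: count = 33
  event 3: count = 33
  event 4: count 33 -> 34  <-- first match

Answer: 4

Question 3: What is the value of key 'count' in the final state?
Answer: 14

Derivation:
Track key 'count' through all 6 events:
  event 1 (t=6: DEC total by 4): count unchanged
  event 2 (t=10: SET count = 33): count (absent) -> 33
  event 3 (t=19: SET total = 44): count unchanged
  event 4 (t=23: INC count by 1): count 33 -> 34
  event 5 (t=27: DEC max by 11): count unchanged
  event 6 (t=28: SET count = 14): count 34 -> 14
Final: count = 14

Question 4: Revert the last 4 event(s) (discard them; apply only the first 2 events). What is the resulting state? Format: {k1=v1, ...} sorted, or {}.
Keep first 2 events (discard last 4):
  after event 1 (t=6: DEC total by 4): {total=-4}
  after event 2 (t=10: SET count = 33): {count=33, total=-4}

Answer: {count=33, total=-4}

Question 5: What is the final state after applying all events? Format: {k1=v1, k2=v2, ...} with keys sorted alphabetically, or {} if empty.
Answer: {count=14, max=-11, total=44}

Derivation:
  after event 1 (t=6: DEC total by 4): {total=-4}
  after event 2 (t=10: SET count = 33): {count=33, total=-4}
  after event 3 (t=19: SET total = 44): {count=33, total=44}
  after event 4 (t=23: INC count by 1): {count=34, total=44}
  after event 5 (t=27: DEC max by 11): {count=34, max=-11, total=44}
  after event 6 (t=28: SET count = 14): {count=14, max=-11, total=44}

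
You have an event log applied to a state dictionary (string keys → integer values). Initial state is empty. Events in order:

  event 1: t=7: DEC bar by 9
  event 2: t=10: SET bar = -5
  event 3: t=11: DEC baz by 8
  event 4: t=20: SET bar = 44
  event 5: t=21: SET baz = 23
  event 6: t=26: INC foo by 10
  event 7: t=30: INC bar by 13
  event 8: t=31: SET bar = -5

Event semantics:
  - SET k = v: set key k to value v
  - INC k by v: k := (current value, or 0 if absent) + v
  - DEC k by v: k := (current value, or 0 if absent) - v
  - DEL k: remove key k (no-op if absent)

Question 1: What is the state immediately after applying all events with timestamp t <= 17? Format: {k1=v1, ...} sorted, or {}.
Answer: {bar=-5, baz=-8}

Derivation:
Apply events with t <= 17 (3 events):
  after event 1 (t=7: DEC bar by 9): {bar=-9}
  after event 2 (t=10: SET bar = -5): {bar=-5}
  after event 3 (t=11: DEC baz by 8): {bar=-5, baz=-8}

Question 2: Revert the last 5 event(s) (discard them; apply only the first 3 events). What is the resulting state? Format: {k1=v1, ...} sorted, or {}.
Answer: {bar=-5, baz=-8}

Derivation:
Keep first 3 events (discard last 5):
  after event 1 (t=7: DEC bar by 9): {bar=-9}
  after event 2 (t=10: SET bar = -5): {bar=-5}
  after event 3 (t=11: DEC baz by 8): {bar=-5, baz=-8}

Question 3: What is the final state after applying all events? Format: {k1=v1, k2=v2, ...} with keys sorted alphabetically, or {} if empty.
Answer: {bar=-5, baz=23, foo=10}

Derivation:
  after event 1 (t=7: DEC bar by 9): {bar=-9}
  after event 2 (t=10: SET bar = -5): {bar=-5}
  after event 3 (t=11: DEC baz by 8): {bar=-5, baz=-8}
  after event 4 (t=20: SET bar = 44): {bar=44, baz=-8}
  after event 5 (t=21: SET baz = 23): {bar=44, baz=23}
  after event 6 (t=26: INC foo by 10): {bar=44, baz=23, foo=10}
  after event 7 (t=30: INC bar by 13): {bar=57, baz=23, foo=10}
  after event 8 (t=31: SET bar = -5): {bar=-5, baz=23, foo=10}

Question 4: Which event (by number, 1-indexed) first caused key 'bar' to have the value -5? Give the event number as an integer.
Answer: 2

Derivation:
Looking for first event where bar becomes -5:
  event 1: bar = -9
  event 2: bar -9 -> -5  <-- first match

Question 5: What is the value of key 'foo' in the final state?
Track key 'foo' through all 8 events:
  event 1 (t=7: DEC bar by 9): foo unchanged
  event 2 (t=10: SET bar = -5): foo unchanged
  event 3 (t=11: DEC baz by 8): foo unchanged
  event 4 (t=20: SET bar = 44): foo unchanged
  event 5 (t=21: SET baz = 23): foo unchanged
  event 6 (t=26: INC foo by 10): foo (absent) -> 10
  event 7 (t=30: INC bar by 13): foo unchanged
  event 8 (t=31: SET bar = -5): foo unchanged
Final: foo = 10

Answer: 10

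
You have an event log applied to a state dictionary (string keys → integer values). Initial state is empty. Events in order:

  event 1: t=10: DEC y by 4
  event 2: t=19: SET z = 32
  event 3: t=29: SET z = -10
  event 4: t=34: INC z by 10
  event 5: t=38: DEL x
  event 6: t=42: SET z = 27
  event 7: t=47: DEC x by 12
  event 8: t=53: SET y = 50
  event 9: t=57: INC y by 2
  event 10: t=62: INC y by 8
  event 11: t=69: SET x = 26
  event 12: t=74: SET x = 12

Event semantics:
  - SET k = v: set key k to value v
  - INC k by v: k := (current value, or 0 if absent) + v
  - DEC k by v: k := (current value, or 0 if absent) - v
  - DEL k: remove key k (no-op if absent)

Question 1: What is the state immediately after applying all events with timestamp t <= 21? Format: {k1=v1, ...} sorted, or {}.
Answer: {y=-4, z=32}

Derivation:
Apply events with t <= 21 (2 events):
  after event 1 (t=10: DEC y by 4): {y=-4}
  after event 2 (t=19: SET z = 32): {y=-4, z=32}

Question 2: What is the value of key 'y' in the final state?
Track key 'y' through all 12 events:
  event 1 (t=10: DEC y by 4): y (absent) -> -4
  event 2 (t=19: SET z = 32): y unchanged
  event 3 (t=29: SET z = -10): y unchanged
  event 4 (t=34: INC z by 10): y unchanged
  event 5 (t=38: DEL x): y unchanged
  event 6 (t=42: SET z = 27): y unchanged
  event 7 (t=47: DEC x by 12): y unchanged
  event 8 (t=53: SET y = 50): y -4 -> 50
  event 9 (t=57: INC y by 2): y 50 -> 52
  event 10 (t=62: INC y by 8): y 52 -> 60
  event 11 (t=69: SET x = 26): y unchanged
  event 12 (t=74: SET x = 12): y unchanged
Final: y = 60

Answer: 60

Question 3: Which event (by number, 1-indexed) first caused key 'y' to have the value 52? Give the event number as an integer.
Answer: 9

Derivation:
Looking for first event where y becomes 52:
  event 1: y = -4
  event 2: y = -4
  event 3: y = -4
  event 4: y = -4
  event 5: y = -4
  event 6: y = -4
  event 7: y = -4
  event 8: y = 50
  event 9: y 50 -> 52  <-- first match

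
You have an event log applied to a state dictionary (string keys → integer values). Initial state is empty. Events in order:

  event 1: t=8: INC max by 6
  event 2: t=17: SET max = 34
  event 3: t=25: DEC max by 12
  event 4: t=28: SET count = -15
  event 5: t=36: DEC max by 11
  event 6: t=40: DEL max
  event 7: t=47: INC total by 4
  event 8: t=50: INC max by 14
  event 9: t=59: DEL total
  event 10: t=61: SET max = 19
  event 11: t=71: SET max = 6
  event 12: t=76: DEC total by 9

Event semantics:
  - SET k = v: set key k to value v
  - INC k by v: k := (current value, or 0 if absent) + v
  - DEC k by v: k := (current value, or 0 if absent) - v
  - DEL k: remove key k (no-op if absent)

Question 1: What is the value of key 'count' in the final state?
Answer: -15

Derivation:
Track key 'count' through all 12 events:
  event 1 (t=8: INC max by 6): count unchanged
  event 2 (t=17: SET max = 34): count unchanged
  event 3 (t=25: DEC max by 12): count unchanged
  event 4 (t=28: SET count = -15): count (absent) -> -15
  event 5 (t=36: DEC max by 11): count unchanged
  event 6 (t=40: DEL max): count unchanged
  event 7 (t=47: INC total by 4): count unchanged
  event 8 (t=50: INC max by 14): count unchanged
  event 9 (t=59: DEL total): count unchanged
  event 10 (t=61: SET max = 19): count unchanged
  event 11 (t=71: SET max = 6): count unchanged
  event 12 (t=76: DEC total by 9): count unchanged
Final: count = -15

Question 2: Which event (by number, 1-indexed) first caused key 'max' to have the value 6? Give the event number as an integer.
Looking for first event where max becomes 6:
  event 1: max (absent) -> 6  <-- first match

Answer: 1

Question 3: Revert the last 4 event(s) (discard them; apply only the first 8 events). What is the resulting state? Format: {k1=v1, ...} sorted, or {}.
Answer: {count=-15, max=14, total=4}

Derivation:
Keep first 8 events (discard last 4):
  after event 1 (t=8: INC max by 6): {max=6}
  after event 2 (t=17: SET max = 34): {max=34}
  after event 3 (t=25: DEC max by 12): {max=22}
  after event 4 (t=28: SET count = -15): {count=-15, max=22}
  after event 5 (t=36: DEC max by 11): {count=-15, max=11}
  after event 6 (t=40: DEL max): {count=-15}
  after event 7 (t=47: INC total by 4): {count=-15, total=4}
  after event 8 (t=50: INC max by 14): {count=-15, max=14, total=4}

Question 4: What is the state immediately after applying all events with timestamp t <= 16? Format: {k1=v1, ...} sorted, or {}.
Apply events with t <= 16 (1 events):
  after event 1 (t=8: INC max by 6): {max=6}

Answer: {max=6}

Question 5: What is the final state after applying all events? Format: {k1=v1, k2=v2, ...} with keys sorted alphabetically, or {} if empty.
  after event 1 (t=8: INC max by 6): {max=6}
  after event 2 (t=17: SET max = 34): {max=34}
  after event 3 (t=25: DEC max by 12): {max=22}
  after event 4 (t=28: SET count = -15): {count=-15, max=22}
  after event 5 (t=36: DEC max by 11): {count=-15, max=11}
  after event 6 (t=40: DEL max): {count=-15}
  after event 7 (t=47: INC total by 4): {count=-15, total=4}
  after event 8 (t=50: INC max by 14): {count=-15, max=14, total=4}
  after event 9 (t=59: DEL total): {count=-15, max=14}
  after event 10 (t=61: SET max = 19): {count=-15, max=19}
  after event 11 (t=71: SET max = 6): {count=-15, max=6}
  after event 12 (t=76: DEC total by 9): {count=-15, max=6, total=-9}

Answer: {count=-15, max=6, total=-9}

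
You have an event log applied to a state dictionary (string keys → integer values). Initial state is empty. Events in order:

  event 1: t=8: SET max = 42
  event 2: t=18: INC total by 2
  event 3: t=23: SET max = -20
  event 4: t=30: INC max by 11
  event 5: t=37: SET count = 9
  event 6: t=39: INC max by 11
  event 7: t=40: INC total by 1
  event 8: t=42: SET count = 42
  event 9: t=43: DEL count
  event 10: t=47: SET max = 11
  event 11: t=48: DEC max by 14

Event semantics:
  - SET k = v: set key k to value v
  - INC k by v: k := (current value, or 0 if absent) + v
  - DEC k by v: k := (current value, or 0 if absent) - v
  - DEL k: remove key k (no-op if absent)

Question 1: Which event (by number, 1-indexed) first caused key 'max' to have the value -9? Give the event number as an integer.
Looking for first event where max becomes -9:
  event 1: max = 42
  event 2: max = 42
  event 3: max = -20
  event 4: max -20 -> -9  <-- first match

Answer: 4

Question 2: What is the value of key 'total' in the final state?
Track key 'total' through all 11 events:
  event 1 (t=8: SET max = 42): total unchanged
  event 2 (t=18: INC total by 2): total (absent) -> 2
  event 3 (t=23: SET max = -20): total unchanged
  event 4 (t=30: INC max by 11): total unchanged
  event 5 (t=37: SET count = 9): total unchanged
  event 6 (t=39: INC max by 11): total unchanged
  event 7 (t=40: INC total by 1): total 2 -> 3
  event 8 (t=42: SET count = 42): total unchanged
  event 9 (t=43: DEL count): total unchanged
  event 10 (t=47: SET max = 11): total unchanged
  event 11 (t=48: DEC max by 14): total unchanged
Final: total = 3

Answer: 3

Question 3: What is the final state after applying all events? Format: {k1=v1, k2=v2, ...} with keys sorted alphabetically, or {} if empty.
Answer: {max=-3, total=3}

Derivation:
  after event 1 (t=8: SET max = 42): {max=42}
  after event 2 (t=18: INC total by 2): {max=42, total=2}
  after event 3 (t=23: SET max = -20): {max=-20, total=2}
  after event 4 (t=30: INC max by 11): {max=-9, total=2}
  after event 5 (t=37: SET count = 9): {count=9, max=-9, total=2}
  after event 6 (t=39: INC max by 11): {count=9, max=2, total=2}
  after event 7 (t=40: INC total by 1): {count=9, max=2, total=3}
  after event 8 (t=42: SET count = 42): {count=42, max=2, total=3}
  after event 9 (t=43: DEL count): {max=2, total=3}
  after event 10 (t=47: SET max = 11): {max=11, total=3}
  after event 11 (t=48: DEC max by 14): {max=-3, total=3}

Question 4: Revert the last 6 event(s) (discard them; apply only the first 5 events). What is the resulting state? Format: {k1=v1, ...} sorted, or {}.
Keep first 5 events (discard last 6):
  after event 1 (t=8: SET max = 42): {max=42}
  after event 2 (t=18: INC total by 2): {max=42, total=2}
  after event 3 (t=23: SET max = -20): {max=-20, total=2}
  after event 4 (t=30: INC max by 11): {max=-9, total=2}
  after event 5 (t=37: SET count = 9): {count=9, max=-9, total=2}

Answer: {count=9, max=-9, total=2}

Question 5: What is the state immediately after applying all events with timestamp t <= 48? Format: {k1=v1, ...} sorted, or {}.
Apply events with t <= 48 (11 events):
  after event 1 (t=8: SET max = 42): {max=42}
  after event 2 (t=18: INC total by 2): {max=42, total=2}
  after event 3 (t=23: SET max = -20): {max=-20, total=2}
  after event 4 (t=30: INC max by 11): {max=-9, total=2}
  after event 5 (t=37: SET count = 9): {count=9, max=-9, total=2}
  after event 6 (t=39: INC max by 11): {count=9, max=2, total=2}
  after event 7 (t=40: INC total by 1): {count=9, max=2, total=3}
  after event 8 (t=42: SET count = 42): {count=42, max=2, total=3}
  after event 9 (t=43: DEL count): {max=2, total=3}
  after event 10 (t=47: SET max = 11): {max=11, total=3}
  after event 11 (t=48: DEC max by 14): {max=-3, total=3}

Answer: {max=-3, total=3}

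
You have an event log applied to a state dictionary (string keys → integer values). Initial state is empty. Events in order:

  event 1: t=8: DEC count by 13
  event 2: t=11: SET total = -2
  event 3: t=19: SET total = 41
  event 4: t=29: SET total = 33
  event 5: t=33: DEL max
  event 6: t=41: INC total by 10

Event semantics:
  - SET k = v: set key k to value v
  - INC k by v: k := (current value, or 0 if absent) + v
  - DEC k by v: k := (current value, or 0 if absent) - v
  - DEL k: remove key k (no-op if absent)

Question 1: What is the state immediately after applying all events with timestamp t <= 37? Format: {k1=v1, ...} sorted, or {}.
Apply events with t <= 37 (5 events):
  after event 1 (t=8: DEC count by 13): {count=-13}
  after event 2 (t=11: SET total = -2): {count=-13, total=-2}
  after event 3 (t=19: SET total = 41): {count=-13, total=41}
  after event 4 (t=29: SET total = 33): {count=-13, total=33}
  after event 5 (t=33: DEL max): {count=-13, total=33}

Answer: {count=-13, total=33}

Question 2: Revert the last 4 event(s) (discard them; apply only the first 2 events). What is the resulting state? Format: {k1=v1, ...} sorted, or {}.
Keep first 2 events (discard last 4):
  after event 1 (t=8: DEC count by 13): {count=-13}
  after event 2 (t=11: SET total = -2): {count=-13, total=-2}

Answer: {count=-13, total=-2}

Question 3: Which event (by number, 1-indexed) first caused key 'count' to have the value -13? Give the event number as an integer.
Looking for first event where count becomes -13:
  event 1: count (absent) -> -13  <-- first match

Answer: 1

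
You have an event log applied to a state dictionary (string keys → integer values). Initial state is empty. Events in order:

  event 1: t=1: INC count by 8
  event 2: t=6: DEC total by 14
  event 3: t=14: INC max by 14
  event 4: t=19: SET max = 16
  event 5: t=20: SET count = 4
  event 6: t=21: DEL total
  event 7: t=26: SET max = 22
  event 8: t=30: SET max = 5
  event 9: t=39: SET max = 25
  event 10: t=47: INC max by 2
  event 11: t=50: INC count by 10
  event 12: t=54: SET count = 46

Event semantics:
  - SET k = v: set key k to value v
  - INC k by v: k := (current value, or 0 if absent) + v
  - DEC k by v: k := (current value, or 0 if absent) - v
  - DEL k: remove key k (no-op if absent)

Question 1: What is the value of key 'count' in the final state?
Answer: 46

Derivation:
Track key 'count' through all 12 events:
  event 1 (t=1: INC count by 8): count (absent) -> 8
  event 2 (t=6: DEC total by 14): count unchanged
  event 3 (t=14: INC max by 14): count unchanged
  event 4 (t=19: SET max = 16): count unchanged
  event 5 (t=20: SET count = 4): count 8 -> 4
  event 6 (t=21: DEL total): count unchanged
  event 7 (t=26: SET max = 22): count unchanged
  event 8 (t=30: SET max = 5): count unchanged
  event 9 (t=39: SET max = 25): count unchanged
  event 10 (t=47: INC max by 2): count unchanged
  event 11 (t=50: INC count by 10): count 4 -> 14
  event 12 (t=54: SET count = 46): count 14 -> 46
Final: count = 46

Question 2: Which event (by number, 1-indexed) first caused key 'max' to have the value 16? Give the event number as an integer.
Answer: 4

Derivation:
Looking for first event where max becomes 16:
  event 3: max = 14
  event 4: max 14 -> 16  <-- first match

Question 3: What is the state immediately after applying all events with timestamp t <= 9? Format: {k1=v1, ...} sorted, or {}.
Answer: {count=8, total=-14}

Derivation:
Apply events with t <= 9 (2 events):
  after event 1 (t=1: INC count by 8): {count=8}
  after event 2 (t=6: DEC total by 14): {count=8, total=-14}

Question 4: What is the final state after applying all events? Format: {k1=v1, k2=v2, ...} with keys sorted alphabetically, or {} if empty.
Answer: {count=46, max=27}

Derivation:
  after event 1 (t=1: INC count by 8): {count=8}
  after event 2 (t=6: DEC total by 14): {count=8, total=-14}
  after event 3 (t=14: INC max by 14): {count=8, max=14, total=-14}
  after event 4 (t=19: SET max = 16): {count=8, max=16, total=-14}
  after event 5 (t=20: SET count = 4): {count=4, max=16, total=-14}
  after event 6 (t=21: DEL total): {count=4, max=16}
  after event 7 (t=26: SET max = 22): {count=4, max=22}
  after event 8 (t=30: SET max = 5): {count=4, max=5}
  after event 9 (t=39: SET max = 25): {count=4, max=25}
  after event 10 (t=47: INC max by 2): {count=4, max=27}
  after event 11 (t=50: INC count by 10): {count=14, max=27}
  after event 12 (t=54: SET count = 46): {count=46, max=27}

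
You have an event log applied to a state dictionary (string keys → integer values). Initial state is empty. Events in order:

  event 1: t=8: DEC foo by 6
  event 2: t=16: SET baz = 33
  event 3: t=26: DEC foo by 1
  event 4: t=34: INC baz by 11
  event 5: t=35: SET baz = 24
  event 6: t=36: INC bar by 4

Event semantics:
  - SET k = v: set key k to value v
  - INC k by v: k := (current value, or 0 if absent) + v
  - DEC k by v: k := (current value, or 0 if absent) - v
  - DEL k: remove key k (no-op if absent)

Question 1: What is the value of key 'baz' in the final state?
Answer: 24

Derivation:
Track key 'baz' through all 6 events:
  event 1 (t=8: DEC foo by 6): baz unchanged
  event 2 (t=16: SET baz = 33): baz (absent) -> 33
  event 3 (t=26: DEC foo by 1): baz unchanged
  event 4 (t=34: INC baz by 11): baz 33 -> 44
  event 5 (t=35: SET baz = 24): baz 44 -> 24
  event 6 (t=36: INC bar by 4): baz unchanged
Final: baz = 24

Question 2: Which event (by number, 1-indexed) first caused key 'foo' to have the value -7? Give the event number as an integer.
Looking for first event where foo becomes -7:
  event 1: foo = -6
  event 2: foo = -6
  event 3: foo -6 -> -7  <-- first match

Answer: 3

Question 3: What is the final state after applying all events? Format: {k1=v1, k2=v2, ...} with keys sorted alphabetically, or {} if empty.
  after event 1 (t=8: DEC foo by 6): {foo=-6}
  after event 2 (t=16: SET baz = 33): {baz=33, foo=-6}
  after event 3 (t=26: DEC foo by 1): {baz=33, foo=-7}
  after event 4 (t=34: INC baz by 11): {baz=44, foo=-7}
  after event 5 (t=35: SET baz = 24): {baz=24, foo=-7}
  after event 6 (t=36: INC bar by 4): {bar=4, baz=24, foo=-7}

Answer: {bar=4, baz=24, foo=-7}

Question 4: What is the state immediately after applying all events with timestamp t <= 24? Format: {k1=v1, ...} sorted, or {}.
Answer: {baz=33, foo=-6}

Derivation:
Apply events with t <= 24 (2 events):
  after event 1 (t=8: DEC foo by 6): {foo=-6}
  after event 2 (t=16: SET baz = 33): {baz=33, foo=-6}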